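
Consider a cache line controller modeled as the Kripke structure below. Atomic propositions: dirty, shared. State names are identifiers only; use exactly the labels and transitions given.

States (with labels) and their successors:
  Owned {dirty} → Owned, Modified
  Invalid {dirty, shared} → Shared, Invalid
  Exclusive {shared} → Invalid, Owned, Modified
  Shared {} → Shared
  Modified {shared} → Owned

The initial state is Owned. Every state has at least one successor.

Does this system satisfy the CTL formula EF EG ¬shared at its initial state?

Holds

States satisfying EG ¬shared: {Owned, Shared}.
States satisfying EF EG ¬shared: {Owned, Invalid, Exclusive, Shared, Modified}.
Some path from Owned reaches a state where EG ¬shared holds.
Owned ∈ Sat(EF EG ¬shared).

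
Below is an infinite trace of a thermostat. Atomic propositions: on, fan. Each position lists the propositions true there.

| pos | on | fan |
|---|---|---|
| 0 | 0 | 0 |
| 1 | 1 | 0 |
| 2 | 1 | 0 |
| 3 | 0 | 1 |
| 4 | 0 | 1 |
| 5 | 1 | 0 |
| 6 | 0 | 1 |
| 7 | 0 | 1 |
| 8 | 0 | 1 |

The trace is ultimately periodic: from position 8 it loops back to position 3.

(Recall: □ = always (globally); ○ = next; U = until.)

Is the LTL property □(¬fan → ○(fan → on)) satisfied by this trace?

Does not hold

¬fan → ○(fan → on) must hold at every position from 0 onward. It fails at position 2, so □(¬fan → ○(fan → on)) is false.
Positions where ¬fan holds: 0, 1, 2, 5.
Check ○(fan → on) at each: 0→ok, 1→ok, 2→fails, 5→fails.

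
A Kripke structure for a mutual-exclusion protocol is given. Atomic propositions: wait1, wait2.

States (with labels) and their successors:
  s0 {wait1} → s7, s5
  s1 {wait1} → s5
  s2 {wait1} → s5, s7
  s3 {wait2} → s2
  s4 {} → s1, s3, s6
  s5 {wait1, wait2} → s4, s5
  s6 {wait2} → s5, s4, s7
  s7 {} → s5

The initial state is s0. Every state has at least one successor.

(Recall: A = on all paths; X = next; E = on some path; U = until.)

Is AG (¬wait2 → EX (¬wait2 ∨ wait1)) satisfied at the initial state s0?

States satisfying ¬wait2 → EX (¬wait2 ∨ wait1): {s0, s1, s2, s3, s4, s5, s6, s7}.
States satisfying AG (¬wait2 → EX (¬wait2 ∨ wait1)): {s0, s1, s2, s3, s4, s5, s6, s7}.
Every state reachable from s0 satisfies ¬wait2 → EX (¬wait2 ∨ wait1).
s0 ∈ Sat(AG (¬wait2 → EX (¬wait2 ∨ wait1))).

Holds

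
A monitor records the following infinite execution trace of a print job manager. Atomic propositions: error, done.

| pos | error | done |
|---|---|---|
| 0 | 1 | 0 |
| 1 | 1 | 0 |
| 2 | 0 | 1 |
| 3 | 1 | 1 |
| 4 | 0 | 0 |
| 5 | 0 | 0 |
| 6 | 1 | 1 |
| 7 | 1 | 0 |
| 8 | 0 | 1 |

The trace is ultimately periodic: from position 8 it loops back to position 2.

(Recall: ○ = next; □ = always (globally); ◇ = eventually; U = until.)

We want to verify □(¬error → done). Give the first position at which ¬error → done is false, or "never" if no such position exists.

4

Check ¬error → done at each position in order: 0 ✓, 1 ✓, 2 ✓, 3 ✓.
At position 4 the labels are {}, so ¬error → done is false there. This is the first violation.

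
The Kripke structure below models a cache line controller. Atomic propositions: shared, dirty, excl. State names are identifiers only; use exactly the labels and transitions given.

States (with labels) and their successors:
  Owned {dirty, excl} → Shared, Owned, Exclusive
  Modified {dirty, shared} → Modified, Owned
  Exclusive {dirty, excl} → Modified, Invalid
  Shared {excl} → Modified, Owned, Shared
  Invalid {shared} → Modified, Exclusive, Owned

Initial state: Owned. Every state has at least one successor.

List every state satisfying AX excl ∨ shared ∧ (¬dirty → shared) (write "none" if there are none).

{Owned, Modified, Invalid}

States satisfying excl: {Owned, Exclusive, Shared}.
States satisfying AX excl: {Owned}.
States satisfying ¬dirty: {Shared, Invalid}.
States satisfying ¬dirty → shared: {Owned, Modified, Exclusive, Invalid}.
States satisfying shared ∧ (¬dirty → shared): {Modified, Invalid}.
States satisfying AX excl ∨ shared ∧ (¬dirty → shared): {Owned, Modified, Invalid}.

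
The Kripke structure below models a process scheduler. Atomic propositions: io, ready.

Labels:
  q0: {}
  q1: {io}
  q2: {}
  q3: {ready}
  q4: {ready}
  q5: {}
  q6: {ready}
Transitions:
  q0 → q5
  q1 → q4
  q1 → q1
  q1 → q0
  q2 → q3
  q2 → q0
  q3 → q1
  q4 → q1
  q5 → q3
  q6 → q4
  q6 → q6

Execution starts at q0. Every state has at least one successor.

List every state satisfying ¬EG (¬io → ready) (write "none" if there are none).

{q0, q2, q5}

States satisfying ¬io → ready: {q1, q3, q4, q6}.
States satisfying EG (¬io → ready): {q1, q3, q4, q6}.
States satisfying ¬EG (¬io → ready): {q0, q2, q5}.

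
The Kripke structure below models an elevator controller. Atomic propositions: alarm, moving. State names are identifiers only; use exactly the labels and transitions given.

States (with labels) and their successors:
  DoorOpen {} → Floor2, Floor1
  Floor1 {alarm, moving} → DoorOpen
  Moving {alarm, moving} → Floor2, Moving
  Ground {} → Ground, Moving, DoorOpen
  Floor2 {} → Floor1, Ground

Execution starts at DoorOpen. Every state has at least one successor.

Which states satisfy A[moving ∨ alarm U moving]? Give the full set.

States satisfying moving ∨ alarm: {Floor1, Moving}.
States satisfying moving: {Floor1, Moving}.
States satisfying A[moving ∨ alarm U moving]: {Floor1, Moving}.

{Floor1, Moving}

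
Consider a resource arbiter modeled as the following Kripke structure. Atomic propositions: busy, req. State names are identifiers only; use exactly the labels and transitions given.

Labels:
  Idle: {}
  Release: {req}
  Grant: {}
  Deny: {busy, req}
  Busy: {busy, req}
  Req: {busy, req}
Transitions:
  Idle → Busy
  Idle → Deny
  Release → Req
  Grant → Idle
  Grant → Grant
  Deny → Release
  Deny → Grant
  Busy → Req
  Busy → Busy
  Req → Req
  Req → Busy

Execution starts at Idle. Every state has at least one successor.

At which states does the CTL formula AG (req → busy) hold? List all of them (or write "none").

States satisfying req → busy: {Idle, Grant, Deny, Busy, Req}.
States satisfying AG (req → busy): {Busy, Req}.

{Busy, Req}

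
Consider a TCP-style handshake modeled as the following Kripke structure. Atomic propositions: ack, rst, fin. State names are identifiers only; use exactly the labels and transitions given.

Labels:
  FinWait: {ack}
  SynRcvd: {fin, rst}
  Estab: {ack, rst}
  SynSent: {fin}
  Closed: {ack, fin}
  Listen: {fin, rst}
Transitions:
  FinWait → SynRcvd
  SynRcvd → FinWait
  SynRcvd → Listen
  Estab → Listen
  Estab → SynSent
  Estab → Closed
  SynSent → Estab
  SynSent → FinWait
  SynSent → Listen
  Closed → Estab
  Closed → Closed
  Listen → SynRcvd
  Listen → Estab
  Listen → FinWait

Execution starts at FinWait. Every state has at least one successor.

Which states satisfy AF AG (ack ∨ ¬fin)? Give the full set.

States satisfying AG (ack ∨ ¬fin): ∅.
States satisfying AF AG (ack ∨ ¬fin): ∅.

none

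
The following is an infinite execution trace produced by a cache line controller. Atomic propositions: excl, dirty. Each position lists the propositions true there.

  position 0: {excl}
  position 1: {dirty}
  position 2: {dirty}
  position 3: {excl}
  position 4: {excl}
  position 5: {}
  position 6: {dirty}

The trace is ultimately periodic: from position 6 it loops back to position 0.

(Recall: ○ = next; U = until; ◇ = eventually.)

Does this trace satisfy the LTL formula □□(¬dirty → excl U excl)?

□(¬dirty → excl U excl) must hold at every position from 0 onward. It fails at position 0, so □□(¬dirty → excl U excl) is false.

Violated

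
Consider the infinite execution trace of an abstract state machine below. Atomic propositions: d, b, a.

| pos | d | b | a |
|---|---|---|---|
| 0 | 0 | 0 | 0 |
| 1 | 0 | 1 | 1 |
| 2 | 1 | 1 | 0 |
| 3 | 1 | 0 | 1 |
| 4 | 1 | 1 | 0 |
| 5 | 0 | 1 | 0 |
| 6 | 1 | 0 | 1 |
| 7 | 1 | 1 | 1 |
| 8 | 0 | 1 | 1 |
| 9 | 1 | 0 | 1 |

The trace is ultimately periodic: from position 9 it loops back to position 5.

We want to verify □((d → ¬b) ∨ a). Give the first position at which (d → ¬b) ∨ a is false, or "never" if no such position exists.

2

Check (d → ¬b) ∨ a at each position in order: 0 ✓, 1 ✓.
At position 2 the labels are {b, d}, so (d → ¬b) ∨ a is false there. This is the first violation.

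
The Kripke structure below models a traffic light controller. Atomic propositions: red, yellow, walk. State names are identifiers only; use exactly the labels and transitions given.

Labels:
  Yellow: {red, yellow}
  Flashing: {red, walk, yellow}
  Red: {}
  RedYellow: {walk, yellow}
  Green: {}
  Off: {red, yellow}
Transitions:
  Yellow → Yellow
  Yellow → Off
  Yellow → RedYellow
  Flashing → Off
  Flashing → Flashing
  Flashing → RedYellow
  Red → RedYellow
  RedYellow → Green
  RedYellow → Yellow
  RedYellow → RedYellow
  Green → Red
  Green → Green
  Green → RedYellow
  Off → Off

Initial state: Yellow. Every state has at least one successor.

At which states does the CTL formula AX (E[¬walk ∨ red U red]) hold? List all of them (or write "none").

{Off}

States satisfying E[¬walk ∨ red U red]: {Yellow, Flashing, Off}.
States satisfying AX (E[¬walk ∨ red U red]): {Off}.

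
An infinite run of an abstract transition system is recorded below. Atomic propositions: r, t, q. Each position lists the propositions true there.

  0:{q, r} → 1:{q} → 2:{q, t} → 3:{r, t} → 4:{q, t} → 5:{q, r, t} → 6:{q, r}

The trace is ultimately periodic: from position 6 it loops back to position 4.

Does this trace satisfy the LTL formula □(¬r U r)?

¬r U r holds at every position 0..6, and those are all positions ever visited, so □(¬r U r) holds.

Satisfied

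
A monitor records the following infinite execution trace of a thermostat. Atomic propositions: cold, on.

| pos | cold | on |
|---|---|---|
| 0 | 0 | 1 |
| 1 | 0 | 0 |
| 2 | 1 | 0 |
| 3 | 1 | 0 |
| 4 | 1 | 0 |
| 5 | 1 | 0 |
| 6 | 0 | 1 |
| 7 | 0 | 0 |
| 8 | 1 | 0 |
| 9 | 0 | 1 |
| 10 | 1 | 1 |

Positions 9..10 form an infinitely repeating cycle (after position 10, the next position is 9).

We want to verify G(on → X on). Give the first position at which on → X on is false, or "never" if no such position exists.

At position 0 the labels are {on} and the next position 1 has {}, so on → X on is false there. This is the first violation.

0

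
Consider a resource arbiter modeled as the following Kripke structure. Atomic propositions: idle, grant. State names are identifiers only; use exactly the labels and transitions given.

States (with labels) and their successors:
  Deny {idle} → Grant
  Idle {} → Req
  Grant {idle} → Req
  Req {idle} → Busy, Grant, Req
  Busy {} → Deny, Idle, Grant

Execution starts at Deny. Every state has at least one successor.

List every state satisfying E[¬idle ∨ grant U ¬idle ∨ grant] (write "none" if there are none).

States satisfying ¬idle ∨ grant: {Idle, Busy}.
States satisfying E[¬idle ∨ grant U ¬idle ∨ grant]: {Idle, Busy}.

{Idle, Busy}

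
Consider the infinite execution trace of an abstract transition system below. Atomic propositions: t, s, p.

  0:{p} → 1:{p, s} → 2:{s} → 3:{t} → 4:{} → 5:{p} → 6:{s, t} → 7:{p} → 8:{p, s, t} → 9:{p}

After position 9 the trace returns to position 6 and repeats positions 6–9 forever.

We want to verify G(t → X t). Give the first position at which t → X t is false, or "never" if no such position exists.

3

Check t → X t at each position in order: 0 ✓, 1 ✓, 2 ✓.
At position 3 the labels are {t} and the next position 4 has {}, so t → X t is false there. This is the first violation.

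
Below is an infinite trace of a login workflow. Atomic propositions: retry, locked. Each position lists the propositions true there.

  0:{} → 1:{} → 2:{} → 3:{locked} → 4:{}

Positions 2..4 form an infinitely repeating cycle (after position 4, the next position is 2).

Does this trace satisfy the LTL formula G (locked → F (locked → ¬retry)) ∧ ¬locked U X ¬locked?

Satisfied

locked → F (locked → ¬retry) holds at every position 0..4, and those are all positions ever visited, so G (locked → F (locked → ¬retry)) holds.
Positions where locked holds: 3.
Check F (locked → ¬retry) at each: 3→ok.
Walking from position 0: X ¬locked first holds at position 0, and ¬locked holds at every earlier position along the way, so ¬locked U X ¬locked holds.
At position 0: G (locked → F (locked → ¬retry)) is true; ¬locked U X ¬locked is true; so G (locked → F (locked → ¬retry)) ∧ ¬locked U X ¬locked is true.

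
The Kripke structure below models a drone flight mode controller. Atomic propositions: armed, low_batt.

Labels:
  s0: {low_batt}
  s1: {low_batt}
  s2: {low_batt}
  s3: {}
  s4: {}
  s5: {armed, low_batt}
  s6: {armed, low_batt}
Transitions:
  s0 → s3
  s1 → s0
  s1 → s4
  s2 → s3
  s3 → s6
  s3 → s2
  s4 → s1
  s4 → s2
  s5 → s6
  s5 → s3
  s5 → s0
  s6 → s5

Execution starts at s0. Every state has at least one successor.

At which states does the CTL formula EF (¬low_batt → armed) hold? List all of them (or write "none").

{s0, s1, s2, s3, s4, s5, s6}

States satisfying ¬low_batt → armed: {s0, s1, s2, s5, s6}.
States satisfying EF (¬low_batt → armed): {s0, s1, s2, s3, s4, s5, s6}.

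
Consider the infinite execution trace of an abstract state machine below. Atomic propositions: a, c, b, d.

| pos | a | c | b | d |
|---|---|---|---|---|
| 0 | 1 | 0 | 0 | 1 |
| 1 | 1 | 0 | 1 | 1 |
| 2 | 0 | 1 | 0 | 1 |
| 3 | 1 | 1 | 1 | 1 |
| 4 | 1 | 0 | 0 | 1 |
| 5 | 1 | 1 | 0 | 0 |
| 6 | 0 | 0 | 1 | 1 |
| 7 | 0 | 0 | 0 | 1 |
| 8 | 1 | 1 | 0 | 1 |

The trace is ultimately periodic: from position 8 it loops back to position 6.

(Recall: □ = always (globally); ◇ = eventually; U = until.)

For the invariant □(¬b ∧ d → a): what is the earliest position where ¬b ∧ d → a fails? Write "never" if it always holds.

2

Check ¬b ∧ d → a at each position in order: 0 ✓, 1 ✓.
At position 2 the labels are {c, d}, so ¬b ∧ d → a is false there. This is the first violation.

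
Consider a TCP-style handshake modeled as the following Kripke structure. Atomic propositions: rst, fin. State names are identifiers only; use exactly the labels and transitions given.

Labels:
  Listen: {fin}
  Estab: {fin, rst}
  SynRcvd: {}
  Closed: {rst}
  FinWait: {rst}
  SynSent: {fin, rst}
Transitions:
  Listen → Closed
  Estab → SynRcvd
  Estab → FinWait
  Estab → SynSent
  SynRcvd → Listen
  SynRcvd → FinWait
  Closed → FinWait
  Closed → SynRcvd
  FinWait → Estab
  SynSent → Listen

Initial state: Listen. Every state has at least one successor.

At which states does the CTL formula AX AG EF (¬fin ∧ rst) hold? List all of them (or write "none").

States satisfying AG EF (¬fin ∧ rst): {Listen, Estab, SynRcvd, Closed, FinWait, SynSent}.
States satisfying AX AG EF (¬fin ∧ rst): {Listen, Estab, SynRcvd, Closed, FinWait, SynSent}.

{Listen, Estab, SynRcvd, Closed, FinWait, SynSent}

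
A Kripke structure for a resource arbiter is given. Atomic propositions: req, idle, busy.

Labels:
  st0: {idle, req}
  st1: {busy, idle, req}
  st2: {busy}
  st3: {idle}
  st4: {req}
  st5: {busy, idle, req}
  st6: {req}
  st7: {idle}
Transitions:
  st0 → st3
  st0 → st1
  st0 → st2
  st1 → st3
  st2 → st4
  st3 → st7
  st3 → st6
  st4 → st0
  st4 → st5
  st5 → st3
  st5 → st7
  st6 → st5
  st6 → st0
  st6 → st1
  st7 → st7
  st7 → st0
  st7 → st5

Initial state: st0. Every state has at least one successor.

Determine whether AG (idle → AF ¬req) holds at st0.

States satisfying idle → AF ¬req: {st0, st1, st2, st3, st4, st5, st6, st7}.
States satisfying AG (idle → AF ¬req): {st0, st1, st2, st3, st4, st5, st6, st7}.
Every state reachable from st0 satisfies idle → AF ¬req.
st0 ∈ Sat(AG (idle → AF ¬req)).

Satisfied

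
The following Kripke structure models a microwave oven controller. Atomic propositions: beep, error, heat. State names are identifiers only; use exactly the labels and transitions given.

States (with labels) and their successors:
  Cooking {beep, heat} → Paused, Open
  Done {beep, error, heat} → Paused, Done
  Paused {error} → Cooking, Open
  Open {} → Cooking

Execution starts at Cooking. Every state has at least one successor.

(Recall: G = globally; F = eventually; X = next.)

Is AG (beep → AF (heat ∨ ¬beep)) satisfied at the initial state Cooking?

States satisfying beep → AF (heat ∨ ¬beep): {Cooking, Done, Paused, Open}.
States satisfying AG (beep → AF (heat ∨ ¬beep)): {Cooking, Done, Paused, Open}.
Every state reachable from Cooking satisfies beep → AF (heat ∨ ¬beep).
Cooking ∈ Sat(AG (beep → AF (heat ∨ ¬beep))).

Yes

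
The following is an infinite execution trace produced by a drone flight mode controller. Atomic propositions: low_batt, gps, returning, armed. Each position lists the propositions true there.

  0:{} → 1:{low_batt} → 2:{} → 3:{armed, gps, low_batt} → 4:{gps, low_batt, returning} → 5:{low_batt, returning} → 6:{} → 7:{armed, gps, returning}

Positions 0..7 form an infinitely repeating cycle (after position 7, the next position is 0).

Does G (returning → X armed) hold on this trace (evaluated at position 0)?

Violated

returning → X armed must hold at every position from 0 onward. It fails at position 4, so G (returning → X armed) is false.
Positions where returning holds: 4, 5, 7.
Check X armed at each: 4→fails, 5→fails, 7→fails.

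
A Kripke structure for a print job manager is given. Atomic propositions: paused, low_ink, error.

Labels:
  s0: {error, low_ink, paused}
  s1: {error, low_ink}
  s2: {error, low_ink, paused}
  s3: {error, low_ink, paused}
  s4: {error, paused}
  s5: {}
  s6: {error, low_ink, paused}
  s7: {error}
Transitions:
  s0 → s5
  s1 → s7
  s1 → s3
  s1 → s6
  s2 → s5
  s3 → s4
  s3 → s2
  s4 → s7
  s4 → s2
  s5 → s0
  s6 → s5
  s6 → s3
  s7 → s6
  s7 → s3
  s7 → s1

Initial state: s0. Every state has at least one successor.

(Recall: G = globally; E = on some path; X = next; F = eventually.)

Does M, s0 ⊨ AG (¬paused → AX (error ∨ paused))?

Satisfied

States satisfying ¬paused → AX (error ∨ paused): {s0, s1, s2, s3, s4, s5, s6, s7}.
States satisfying AG (¬paused → AX (error ∨ paused)): {s0, s1, s2, s3, s4, s5, s6, s7}.
Every state reachable from s0 satisfies ¬paused → AX (error ∨ paused).
s0 ∈ Sat(AG (¬paused → AX (error ∨ paused))).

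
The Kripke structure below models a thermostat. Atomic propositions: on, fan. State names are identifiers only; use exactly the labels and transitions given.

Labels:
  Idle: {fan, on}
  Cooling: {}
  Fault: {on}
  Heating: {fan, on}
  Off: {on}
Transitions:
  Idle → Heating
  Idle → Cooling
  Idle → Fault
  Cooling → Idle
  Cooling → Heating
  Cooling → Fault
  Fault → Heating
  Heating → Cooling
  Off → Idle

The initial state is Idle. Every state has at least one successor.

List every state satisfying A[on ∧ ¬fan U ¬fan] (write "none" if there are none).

States satisfying on ∧ ¬fan: {Fault, Off}.
States satisfying ¬fan: {Cooling, Fault, Off}.
States satisfying A[on ∧ ¬fan U ¬fan]: {Cooling, Fault, Off}.

{Cooling, Fault, Off}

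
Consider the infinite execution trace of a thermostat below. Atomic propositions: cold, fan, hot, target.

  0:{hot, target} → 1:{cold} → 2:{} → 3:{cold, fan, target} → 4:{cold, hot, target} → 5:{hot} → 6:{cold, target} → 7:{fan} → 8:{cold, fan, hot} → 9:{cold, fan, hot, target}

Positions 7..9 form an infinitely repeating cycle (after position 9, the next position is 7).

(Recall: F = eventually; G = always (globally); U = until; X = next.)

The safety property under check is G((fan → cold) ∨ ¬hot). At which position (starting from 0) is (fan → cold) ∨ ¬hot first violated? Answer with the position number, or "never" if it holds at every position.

(fan → cold) ∨ ¬hot holds at every position 0..9, and those are all the positions the trace ever visits, so the invariant G((fan → cold) ∨ ¬hot) is never violated.

never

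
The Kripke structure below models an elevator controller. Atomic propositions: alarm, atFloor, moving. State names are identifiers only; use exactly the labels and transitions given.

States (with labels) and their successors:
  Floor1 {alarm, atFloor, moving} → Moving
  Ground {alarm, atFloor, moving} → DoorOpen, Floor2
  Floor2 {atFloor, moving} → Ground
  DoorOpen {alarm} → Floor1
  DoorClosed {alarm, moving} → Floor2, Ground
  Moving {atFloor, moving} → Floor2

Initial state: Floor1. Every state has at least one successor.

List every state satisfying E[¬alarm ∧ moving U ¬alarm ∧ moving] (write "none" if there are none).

{Floor2, Moving}

States satisfying ¬alarm ∧ moving: {Floor2, Moving}.
States satisfying E[¬alarm ∧ moving U ¬alarm ∧ moving]: {Floor2, Moving}.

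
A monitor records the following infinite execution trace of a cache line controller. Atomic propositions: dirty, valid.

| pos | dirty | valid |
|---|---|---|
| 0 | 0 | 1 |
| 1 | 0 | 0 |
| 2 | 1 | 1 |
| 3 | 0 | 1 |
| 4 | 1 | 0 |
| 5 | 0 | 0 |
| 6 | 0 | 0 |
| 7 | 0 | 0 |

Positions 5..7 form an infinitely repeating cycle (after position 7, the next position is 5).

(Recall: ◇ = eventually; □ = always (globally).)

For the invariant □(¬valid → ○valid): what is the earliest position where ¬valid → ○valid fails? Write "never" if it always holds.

4

Check ¬valid → ○valid at each position in order: 0 ✓, 1 ✓, 2 ✓, 3 ✓.
At position 4 the labels are {dirty} and the next position 5 has {}, so ¬valid → ○valid is false there. This is the first violation.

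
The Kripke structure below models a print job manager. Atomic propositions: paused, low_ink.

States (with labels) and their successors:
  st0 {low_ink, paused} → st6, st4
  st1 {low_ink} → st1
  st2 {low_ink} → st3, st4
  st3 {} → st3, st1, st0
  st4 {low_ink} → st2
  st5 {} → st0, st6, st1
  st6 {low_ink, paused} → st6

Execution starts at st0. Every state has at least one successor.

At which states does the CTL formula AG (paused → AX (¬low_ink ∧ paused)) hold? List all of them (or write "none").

States satisfying paused → AX (¬low_ink ∧ paused): {st1, st2, st3, st4, st5}.
States satisfying AG (paused → AX (¬low_ink ∧ paused)): {st1}.

{st1}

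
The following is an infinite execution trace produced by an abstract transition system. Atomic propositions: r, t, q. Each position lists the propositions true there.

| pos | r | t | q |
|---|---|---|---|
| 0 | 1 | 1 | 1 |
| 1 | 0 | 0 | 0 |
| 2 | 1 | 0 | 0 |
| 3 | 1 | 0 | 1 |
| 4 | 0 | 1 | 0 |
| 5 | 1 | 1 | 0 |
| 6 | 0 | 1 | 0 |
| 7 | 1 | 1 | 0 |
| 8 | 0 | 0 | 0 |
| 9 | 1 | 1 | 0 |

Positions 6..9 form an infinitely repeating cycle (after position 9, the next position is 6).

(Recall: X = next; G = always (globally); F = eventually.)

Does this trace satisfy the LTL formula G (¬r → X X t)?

Violated

¬r → X X t must hold at every position from 0 onward. It fails at position 1, so G (¬r → X X t) is false.
Positions where ¬r holds: 1, 4, 6, 8.
Check X X t at each: 1→fails, 4→ok, 6→fails, 8→ok.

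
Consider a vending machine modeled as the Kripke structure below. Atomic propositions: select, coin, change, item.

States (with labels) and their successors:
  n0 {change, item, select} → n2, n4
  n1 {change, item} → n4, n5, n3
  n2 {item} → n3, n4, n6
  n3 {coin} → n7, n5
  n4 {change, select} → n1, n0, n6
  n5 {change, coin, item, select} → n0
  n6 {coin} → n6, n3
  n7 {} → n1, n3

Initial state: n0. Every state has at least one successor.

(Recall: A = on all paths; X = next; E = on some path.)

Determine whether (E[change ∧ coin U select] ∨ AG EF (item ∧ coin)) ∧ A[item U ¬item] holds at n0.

Satisfied

States satisfying change ∧ coin: {n5}.
States satisfying select: {n0, n4, n5}.
States satisfying E[change ∧ coin U select]: {n0, n4, n5}.
States satisfying EF (item ∧ coin): {n0, n1, n2, n3, n4, n5, n6, n7}.
States satisfying AG EF (item ∧ coin): {n0, n1, n2, n3, n4, n5, n6, n7}.
States satisfying E[change ∧ coin U select] ∨ AG EF (item ∧ coin): {n0, n1, n2, n3, n4, n5, n6, n7}.
States satisfying item: {n0, n1, n2, n5}.
States satisfying ¬item: {n3, n4, n6, n7}.
States satisfying A[item U ¬item]: {n0, n1, n2, n3, n4, n5, n6, n7}.
States satisfying (E[change ∧ coin U select] ∨ AG EF (item ∧ coin)) ∧ A[item U ¬item]: {n0, n1, n2, n3, n4, n5, n6, n7}.
n0 ∈ Sat((E[change ∧ coin U select] ∨ AG EF (item ∧ coin)) ∧ A[item U ¬item]).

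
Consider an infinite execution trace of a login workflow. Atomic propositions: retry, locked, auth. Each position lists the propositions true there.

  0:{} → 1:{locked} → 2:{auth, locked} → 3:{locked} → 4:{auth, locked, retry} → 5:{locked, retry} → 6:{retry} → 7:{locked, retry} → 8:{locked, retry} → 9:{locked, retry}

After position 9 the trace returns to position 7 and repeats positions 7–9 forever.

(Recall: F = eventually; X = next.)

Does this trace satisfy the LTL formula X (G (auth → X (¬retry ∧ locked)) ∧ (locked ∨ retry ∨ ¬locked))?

No

The position after 0 is 1; G (auth → X (¬retry ∧ locked)) ∧ (locked ∨ retry ∨ ¬locked) is false there.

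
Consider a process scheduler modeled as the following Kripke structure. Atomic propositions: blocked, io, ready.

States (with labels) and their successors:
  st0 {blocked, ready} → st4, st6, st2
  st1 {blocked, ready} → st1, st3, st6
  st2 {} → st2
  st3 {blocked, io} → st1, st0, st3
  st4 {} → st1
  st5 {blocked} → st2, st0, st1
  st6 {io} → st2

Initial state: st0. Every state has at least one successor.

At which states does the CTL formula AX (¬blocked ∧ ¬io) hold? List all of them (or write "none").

States satisfying ¬blocked ∧ ¬io: {st2, st4}.
States satisfying AX (¬blocked ∧ ¬io): {st2, st6}.

{st2, st6}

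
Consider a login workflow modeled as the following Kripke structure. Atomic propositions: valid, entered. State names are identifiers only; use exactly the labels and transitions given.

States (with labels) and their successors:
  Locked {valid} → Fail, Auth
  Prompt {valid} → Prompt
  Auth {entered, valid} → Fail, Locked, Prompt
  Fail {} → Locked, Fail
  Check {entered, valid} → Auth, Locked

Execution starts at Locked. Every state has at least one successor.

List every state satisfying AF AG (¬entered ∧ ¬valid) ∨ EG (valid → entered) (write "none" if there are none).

{Auth, Fail, Check}

States satisfying AG (¬entered ∧ ¬valid): ∅.
States satisfying AF AG (¬entered ∧ ¬valid): ∅.
States satisfying valid → entered: {Auth, Fail, Check}.
States satisfying EG (valid → entered): {Auth, Fail, Check}.
States satisfying AF AG (¬entered ∧ ¬valid) ∨ EG (valid → entered): {Auth, Fail, Check}.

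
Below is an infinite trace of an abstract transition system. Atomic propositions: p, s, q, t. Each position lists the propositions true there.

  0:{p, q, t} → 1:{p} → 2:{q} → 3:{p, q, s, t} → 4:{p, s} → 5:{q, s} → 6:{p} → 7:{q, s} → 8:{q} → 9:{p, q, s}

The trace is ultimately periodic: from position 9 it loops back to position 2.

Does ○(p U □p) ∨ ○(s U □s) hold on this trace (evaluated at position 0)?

Violated

The position after 0 is 1; p U □p is false there.
The position after 0 is 1; s U □s is false there.
At position 0: ○(p U □p) is false; ○(s U □s) is false; so ○(p U □p) ∨ ○(s U □s) is false.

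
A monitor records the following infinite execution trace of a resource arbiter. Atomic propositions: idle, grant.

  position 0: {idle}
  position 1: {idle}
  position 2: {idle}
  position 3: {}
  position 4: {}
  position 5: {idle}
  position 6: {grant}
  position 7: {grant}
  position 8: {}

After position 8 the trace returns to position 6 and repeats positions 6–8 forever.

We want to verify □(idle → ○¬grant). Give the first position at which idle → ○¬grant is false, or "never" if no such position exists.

Check idle → ○¬grant at each position in order: 0 ✓, 1 ✓, 2 ✓, 3 ✓, 4 ✓.
At position 5 the labels are {idle} and the next position 6 has {grant}, so idle → ○¬grant is false there. This is the first violation.

5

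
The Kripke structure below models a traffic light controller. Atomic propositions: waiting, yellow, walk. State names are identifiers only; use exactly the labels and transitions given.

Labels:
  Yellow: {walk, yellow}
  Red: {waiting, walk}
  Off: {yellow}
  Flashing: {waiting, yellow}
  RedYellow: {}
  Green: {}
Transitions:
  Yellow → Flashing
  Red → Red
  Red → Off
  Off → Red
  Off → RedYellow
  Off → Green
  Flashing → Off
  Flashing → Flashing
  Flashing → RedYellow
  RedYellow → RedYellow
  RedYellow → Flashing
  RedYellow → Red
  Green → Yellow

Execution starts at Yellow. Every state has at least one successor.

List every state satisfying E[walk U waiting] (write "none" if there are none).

{Yellow, Red, Flashing}

States satisfying walk: {Yellow, Red}.
States satisfying waiting: {Red, Flashing}.
States satisfying E[walk U waiting]: {Yellow, Red, Flashing}.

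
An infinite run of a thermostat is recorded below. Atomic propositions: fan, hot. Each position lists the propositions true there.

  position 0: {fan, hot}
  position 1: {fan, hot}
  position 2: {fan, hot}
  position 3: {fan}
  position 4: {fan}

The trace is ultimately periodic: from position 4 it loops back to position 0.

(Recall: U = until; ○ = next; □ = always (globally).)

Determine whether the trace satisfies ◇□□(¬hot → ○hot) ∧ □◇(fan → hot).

No

□□(¬hot → ○hot) is false at every position 0..4, so it never becomes true and ◇□□(¬hot → ○hot) fails.
◇(fan → hot) holds at every position 0..4, and those are all positions ever visited, so □◇(fan → hot) holds.
At position 0: ◇□□(¬hot → ○hot) is false; □◇(fan → hot) is true; so ◇□□(¬hot → ○hot) ∧ □◇(fan → hot) is false.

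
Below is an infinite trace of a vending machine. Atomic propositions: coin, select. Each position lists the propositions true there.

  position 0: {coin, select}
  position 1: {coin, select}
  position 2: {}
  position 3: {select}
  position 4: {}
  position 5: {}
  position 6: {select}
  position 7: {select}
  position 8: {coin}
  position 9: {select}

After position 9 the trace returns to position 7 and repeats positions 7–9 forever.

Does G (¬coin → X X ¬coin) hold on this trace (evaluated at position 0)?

¬coin → X X ¬coin must hold at every position from 0 onward. It fails at position 6, so G (¬coin → X X ¬coin) is false.
Positions where ¬coin holds: 2, 3, 4, 5, 6, 7, 9.
Check X X ¬coin at each: 2→ok, 3→ok, 4→ok, 5→ok, 6→fails, 7→ok, 9→fails.

Violated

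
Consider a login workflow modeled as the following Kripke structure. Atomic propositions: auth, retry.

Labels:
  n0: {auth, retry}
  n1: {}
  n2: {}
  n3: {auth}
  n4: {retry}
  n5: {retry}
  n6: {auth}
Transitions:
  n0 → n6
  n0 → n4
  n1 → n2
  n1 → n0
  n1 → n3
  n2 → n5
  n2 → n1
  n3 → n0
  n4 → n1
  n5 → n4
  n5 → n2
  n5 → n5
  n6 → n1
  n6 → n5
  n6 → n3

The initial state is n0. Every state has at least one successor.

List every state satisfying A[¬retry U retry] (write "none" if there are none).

States satisfying ¬retry: {n1, n2, n3, n6}.
States satisfying retry: {n0, n4, n5}.
States satisfying A[¬retry U retry]: {n0, n3, n4, n5}.

{n0, n3, n4, n5}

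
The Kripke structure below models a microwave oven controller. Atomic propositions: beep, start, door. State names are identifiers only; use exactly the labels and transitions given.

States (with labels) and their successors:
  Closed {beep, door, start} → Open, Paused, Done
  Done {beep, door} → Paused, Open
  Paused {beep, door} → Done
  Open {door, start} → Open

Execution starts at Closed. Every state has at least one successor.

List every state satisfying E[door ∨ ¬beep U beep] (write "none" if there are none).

{Closed, Done, Paused}

States satisfying door ∨ ¬beep: {Closed, Done, Paused, Open}.
States satisfying beep: {Closed, Done, Paused}.
States satisfying E[door ∨ ¬beep U beep]: {Closed, Done, Paused}.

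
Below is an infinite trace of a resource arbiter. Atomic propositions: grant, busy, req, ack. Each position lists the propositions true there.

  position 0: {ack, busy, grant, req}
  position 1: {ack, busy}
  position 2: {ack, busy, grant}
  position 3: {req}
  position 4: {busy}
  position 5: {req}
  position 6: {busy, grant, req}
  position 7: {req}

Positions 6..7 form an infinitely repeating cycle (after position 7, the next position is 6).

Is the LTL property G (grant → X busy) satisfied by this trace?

No

grant → X busy must hold at every position from 0 onward. It fails at position 2, so G (grant → X busy) is false.
Positions where grant holds: 0, 2, 6.
Check X busy at each: 0→ok, 2→fails, 6→fails.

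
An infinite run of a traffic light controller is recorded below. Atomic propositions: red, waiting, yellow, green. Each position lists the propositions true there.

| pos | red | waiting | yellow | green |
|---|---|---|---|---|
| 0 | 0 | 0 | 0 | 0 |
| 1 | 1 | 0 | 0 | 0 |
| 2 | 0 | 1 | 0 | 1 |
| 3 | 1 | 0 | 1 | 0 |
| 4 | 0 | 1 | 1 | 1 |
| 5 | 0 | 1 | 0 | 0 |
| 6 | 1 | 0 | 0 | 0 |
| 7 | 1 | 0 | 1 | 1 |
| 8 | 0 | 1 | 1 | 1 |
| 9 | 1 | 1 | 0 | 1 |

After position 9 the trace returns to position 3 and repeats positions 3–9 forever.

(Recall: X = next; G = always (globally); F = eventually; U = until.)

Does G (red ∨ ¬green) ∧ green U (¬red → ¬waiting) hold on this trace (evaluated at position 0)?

red ∨ ¬green must hold at every position from 0 onward. It fails at position 2, so G (red ∨ ¬green) is false.
Walking from position 0: ¬red → ¬waiting first holds at position 0, and green holds at every earlier position along the way, so green U (¬red → ¬waiting) holds.
At position 0: G (red ∨ ¬green) is false; green U (¬red → ¬waiting) is true; so G (red ∨ ¬green) ∧ green U (¬red → ¬waiting) is false.

Does not hold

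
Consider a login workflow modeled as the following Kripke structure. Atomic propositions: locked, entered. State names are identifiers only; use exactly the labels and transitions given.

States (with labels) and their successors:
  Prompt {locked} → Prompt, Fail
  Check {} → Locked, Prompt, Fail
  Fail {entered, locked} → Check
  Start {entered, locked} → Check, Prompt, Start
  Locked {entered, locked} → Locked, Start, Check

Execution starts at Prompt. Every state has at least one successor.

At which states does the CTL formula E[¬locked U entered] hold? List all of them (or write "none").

{Check, Fail, Start, Locked}

States satisfying ¬locked: {Check}.
States satisfying entered: {Fail, Start, Locked}.
States satisfying E[¬locked U entered]: {Check, Fail, Start, Locked}.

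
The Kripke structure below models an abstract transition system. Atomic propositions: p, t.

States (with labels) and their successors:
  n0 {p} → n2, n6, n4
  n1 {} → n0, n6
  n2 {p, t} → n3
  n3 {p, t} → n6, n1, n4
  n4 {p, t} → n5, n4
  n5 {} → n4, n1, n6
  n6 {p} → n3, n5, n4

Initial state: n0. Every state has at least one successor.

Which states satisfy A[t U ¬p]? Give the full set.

States satisfying t: {n2, n3, n4}.
States satisfying ¬p: {n1, n5}.
States satisfying A[t U ¬p]: {n1, n5}.

{n1, n5}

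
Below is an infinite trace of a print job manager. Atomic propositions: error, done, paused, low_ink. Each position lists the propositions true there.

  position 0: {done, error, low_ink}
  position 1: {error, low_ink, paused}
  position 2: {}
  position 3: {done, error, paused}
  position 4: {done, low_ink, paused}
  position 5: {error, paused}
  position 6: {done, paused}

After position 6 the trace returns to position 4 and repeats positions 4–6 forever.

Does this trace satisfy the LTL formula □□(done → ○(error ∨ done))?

Holds

□(done → ○(error ∨ done)) holds at every position 0..6, and those are all positions ever visited, so □□(done → ○(error ∨ done)) holds.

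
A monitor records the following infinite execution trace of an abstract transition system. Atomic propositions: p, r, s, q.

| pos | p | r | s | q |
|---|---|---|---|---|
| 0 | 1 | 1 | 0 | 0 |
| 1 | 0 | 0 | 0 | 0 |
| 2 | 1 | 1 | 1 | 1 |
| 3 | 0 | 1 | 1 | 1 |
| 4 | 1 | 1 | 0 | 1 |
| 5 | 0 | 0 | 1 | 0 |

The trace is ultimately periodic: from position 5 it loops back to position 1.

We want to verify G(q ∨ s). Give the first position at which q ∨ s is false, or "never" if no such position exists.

0

At position 0 the labels are {p, r}, so q ∨ s is false there. This is the first violation.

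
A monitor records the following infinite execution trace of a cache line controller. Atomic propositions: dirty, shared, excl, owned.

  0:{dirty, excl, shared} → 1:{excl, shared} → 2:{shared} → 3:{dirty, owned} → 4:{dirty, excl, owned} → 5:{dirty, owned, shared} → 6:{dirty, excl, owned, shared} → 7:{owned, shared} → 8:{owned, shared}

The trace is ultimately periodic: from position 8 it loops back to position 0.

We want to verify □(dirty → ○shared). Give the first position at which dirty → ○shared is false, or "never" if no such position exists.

3

Check dirty → ○shared at each position in order: 0 ✓, 1 ✓, 2 ✓.
At position 3 the labels are {dirty, owned} and the next position 4 has {dirty, excl, owned}, so dirty → ○shared is false there. This is the first violation.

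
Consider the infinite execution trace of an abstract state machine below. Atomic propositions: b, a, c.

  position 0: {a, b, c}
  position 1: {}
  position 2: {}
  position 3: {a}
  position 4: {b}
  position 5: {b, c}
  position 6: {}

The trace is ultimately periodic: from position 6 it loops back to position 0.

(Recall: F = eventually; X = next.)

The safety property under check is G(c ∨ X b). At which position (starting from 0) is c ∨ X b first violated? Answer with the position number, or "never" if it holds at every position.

Check c ∨ X b at each position in order: 0 ✓.
At position 1 the labels are {} and the next position 2 has {}, so c ∨ X b is false there. This is the first violation.

1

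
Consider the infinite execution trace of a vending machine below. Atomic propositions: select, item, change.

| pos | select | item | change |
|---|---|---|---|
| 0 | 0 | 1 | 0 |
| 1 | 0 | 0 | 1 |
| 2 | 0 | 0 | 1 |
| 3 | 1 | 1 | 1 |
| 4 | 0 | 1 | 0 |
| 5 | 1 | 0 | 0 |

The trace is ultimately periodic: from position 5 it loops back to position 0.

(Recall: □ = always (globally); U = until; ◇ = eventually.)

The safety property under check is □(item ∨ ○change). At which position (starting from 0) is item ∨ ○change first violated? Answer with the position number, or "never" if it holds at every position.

5

Check item ∨ ○change at each position in order: 0 ✓, 1 ✓, 2 ✓, 3 ✓, 4 ✓.
At position 5 the labels are {select} and the next position 0 has {item}, so item ∨ ○change is false there. This is the first violation.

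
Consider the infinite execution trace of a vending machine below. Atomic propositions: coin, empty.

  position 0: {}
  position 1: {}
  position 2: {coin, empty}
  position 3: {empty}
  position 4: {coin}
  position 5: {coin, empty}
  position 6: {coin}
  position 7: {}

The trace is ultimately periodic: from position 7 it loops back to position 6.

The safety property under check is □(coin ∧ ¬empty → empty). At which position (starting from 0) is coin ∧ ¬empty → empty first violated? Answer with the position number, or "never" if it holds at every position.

Check coin ∧ ¬empty → empty at each position in order: 0 ✓, 1 ✓, 2 ✓, 3 ✓.
At position 4 the labels are {coin}, so coin ∧ ¬empty → empty is false there. This is the first violation.

4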